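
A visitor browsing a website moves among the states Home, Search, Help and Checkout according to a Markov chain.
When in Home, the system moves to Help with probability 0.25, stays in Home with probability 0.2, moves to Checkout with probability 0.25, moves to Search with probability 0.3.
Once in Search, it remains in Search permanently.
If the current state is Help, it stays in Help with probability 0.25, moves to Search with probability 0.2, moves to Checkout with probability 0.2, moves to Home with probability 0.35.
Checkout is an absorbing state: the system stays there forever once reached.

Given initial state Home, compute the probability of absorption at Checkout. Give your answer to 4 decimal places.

0.4634

Let h(s) be the probability of absorption at Checkout starting from transient state s. Then h(Checkout) = 1 and h(Search) = 0. By first-step analysis:
h(Home) = 0.2·h(Home) + 0.3·0 + 0.25·h(Help) + 0.25·1
h(Help) = 0.35·h(Home) + 0.2·0 + 0.25·h(Help) + 0.2·1
Solving: h(Home) = 0.4634, h(Help) = 0.4829.
Starting from Home, the probability is 0.4634.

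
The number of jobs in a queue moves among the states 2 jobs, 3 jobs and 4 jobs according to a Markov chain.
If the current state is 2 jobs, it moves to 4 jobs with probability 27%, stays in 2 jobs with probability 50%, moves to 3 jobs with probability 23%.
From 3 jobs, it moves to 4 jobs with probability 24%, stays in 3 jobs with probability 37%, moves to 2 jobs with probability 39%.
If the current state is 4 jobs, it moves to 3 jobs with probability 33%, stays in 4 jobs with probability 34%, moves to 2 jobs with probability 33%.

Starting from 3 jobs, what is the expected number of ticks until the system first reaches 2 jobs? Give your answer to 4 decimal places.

2.6738

Let t(s) be the expected number of ticks to first reach 2 jobs from state s, with t(2 jobs) = 0. Conditioning on the first tick:
t(3 jobs) = 1 + 0.37·t(3 jobs) + 0.24·t(4 jobs)
t(4 jobs) = 1 + 0.33·t(3 jobs) + 0.34·t(4 jobs)
Solving: t(3 jobs) = 2.6738, t(4 jobs) = 2.8520.
Expected ticks from 3 jobs to 2 jobs: 2.6738.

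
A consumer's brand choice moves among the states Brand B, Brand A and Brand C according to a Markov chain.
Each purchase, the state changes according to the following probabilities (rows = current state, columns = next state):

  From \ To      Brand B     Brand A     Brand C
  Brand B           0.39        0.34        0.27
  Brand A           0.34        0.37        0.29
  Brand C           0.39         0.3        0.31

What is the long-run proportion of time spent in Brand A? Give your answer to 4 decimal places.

0.3386

Let the stationary distribution be π with π = πP and π_1 + π_2 + π_3 = 1.
π_1 = 0.39·π_1 + 0.34·π_2 + 0.39·π_3
π_2 = 0.34·π_1 + 0.37·π_2 + 0.3·π_3
Solving with the normalization constraint gives π = (0.3731, 0.3386, 0.2883).
So the stationary probability of Brand A is 0.3386.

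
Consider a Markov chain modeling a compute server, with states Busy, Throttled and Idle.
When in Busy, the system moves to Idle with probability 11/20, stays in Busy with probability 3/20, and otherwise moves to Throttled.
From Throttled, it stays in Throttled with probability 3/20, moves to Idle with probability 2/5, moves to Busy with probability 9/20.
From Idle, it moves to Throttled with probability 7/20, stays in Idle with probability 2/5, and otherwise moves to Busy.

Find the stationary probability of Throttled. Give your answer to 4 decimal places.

0.2801

Let the stationary distribution be π with π = πP and π_1 + π_2 + π_3 = 1.
π_1 = 0.15·π_1 + 0.45·π_2 + 0.25·π_3
π_2 = 0.3·π_1 + 0.15·π_2 + 0.35·π_3
Solving with the normalization constraint gives π = (0.2782, 0.2801, 0.4417).
So the stationary probability of Throttled is 0.2801.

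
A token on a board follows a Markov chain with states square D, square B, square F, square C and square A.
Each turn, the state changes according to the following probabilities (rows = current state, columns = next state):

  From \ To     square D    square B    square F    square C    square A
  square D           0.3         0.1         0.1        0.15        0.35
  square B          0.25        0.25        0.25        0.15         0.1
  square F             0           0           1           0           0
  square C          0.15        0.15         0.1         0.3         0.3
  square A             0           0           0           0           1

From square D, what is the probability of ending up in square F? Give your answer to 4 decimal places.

Let h(s) be the probability of absorption at square F starting from transient state s. Then h(square F) = 1 and h(square A) = 0. By first-step analysis:
h(square D) = 0.3·h(square D) + 0.1·h(square B) + 0.1·1 + 0.15·h(square C) + 0.35·0
h(square B) = 0.25·h(square D) + 0.25·h(square B) + 0.25·1 + 0.15·h(square C) + 0.1·0
h(square C) = 0.15·h(square D) + 0.15·h(square B) + 0.1·1 + 0.3·h(square C) + 0.3·0
Solving: h(square D) = 0.2783, h(square B) = 0.4875, h(square C) = 0.3069.
Starting from square D, the probability is 0.2783.

0.2783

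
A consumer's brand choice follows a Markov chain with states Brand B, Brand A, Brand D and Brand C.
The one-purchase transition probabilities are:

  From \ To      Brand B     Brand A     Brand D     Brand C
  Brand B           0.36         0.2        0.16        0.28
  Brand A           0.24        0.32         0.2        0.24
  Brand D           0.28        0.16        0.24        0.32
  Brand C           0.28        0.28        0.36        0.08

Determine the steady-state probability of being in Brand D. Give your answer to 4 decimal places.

Let the stationary distribution be π with π = πP and π_1 + π_2 + π_3 + π_4 = 1.
π_1 = 0.36·π_1 + 0.24·π_2 + 0.28·π_3 + 0.28·π_4
π_2 = 0.2·π_1 + 0.32·π_2 + 0.16·π_3 + 0.28·π_4
π_3 = 0.16·π_1 + 0.2·π_2 + 0.24·π_3 + 0.36·π_4
Solving with the normalization constraint gives π = (0.2940, 0.2378, 0.2350, 0.2332).
So the stationary probability of Brand D is 0.2350.

0.2350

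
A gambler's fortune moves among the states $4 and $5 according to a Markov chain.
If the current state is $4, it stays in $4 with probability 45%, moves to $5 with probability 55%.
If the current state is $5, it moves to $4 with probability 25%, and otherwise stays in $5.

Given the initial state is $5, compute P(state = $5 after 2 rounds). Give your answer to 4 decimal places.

Sum over the intermediate state after 1 round:
P = P($5→$4)·P($4→$5) + P($5→$5)·P($5→$5)
  = 0.25×0.55 + 0.75×0.75
  = 0.1375 + 0.5625 = 0.7000

0.7000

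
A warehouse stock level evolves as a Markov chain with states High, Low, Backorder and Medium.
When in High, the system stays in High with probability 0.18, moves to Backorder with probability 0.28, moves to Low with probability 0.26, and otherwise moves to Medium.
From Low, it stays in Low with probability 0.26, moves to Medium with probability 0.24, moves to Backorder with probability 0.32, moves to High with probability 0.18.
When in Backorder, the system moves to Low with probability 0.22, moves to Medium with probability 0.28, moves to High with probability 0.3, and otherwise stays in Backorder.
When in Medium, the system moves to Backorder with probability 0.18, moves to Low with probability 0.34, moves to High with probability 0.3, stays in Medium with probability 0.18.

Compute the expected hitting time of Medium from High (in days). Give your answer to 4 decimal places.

Let t(s) be the expected number of days to first reach Medium from state s, with t(Medium) = 0. Conditioning on the first day:
t(High) = 1 + 0.18·t(High) + 0.26·t(Low) + 0.28·t(Backorder)
t(Low) = 1 + 0.18·t(High) + 0.26·t(Low) + 0.32·t(Backorder)
t(Backorder) = 1 + 0.3·t(High) + 0.22·t(Low) + 0.2·t(Backorder)
Solving: t(High) = 3.7033, t(Low) = 3.8512, t(Backorder) = 3.6978.
Expected days from High to Medium: 3.7033.

3.7033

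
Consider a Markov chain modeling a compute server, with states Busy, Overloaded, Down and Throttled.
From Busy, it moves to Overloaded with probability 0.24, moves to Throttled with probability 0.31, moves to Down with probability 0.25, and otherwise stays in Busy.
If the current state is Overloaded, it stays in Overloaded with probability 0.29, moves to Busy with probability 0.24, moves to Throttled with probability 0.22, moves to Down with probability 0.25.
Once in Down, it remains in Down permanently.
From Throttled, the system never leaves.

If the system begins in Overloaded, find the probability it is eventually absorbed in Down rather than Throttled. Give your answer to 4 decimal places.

Let h(s) be the probability of absorption at Down starting from transient state s. Then h(Down) = 1 and h(Throttled) = 0. By first-step analysis:
h(Busy) = 0.2·h(Busy) + 0.24·h(Overloaded) + 0.25·1 + 0.31·0
h(Overloaded) = 0.24·h(Busy) + 0.29·h(Overloaded) + 0.25·1 + 0.22·0
Solving: h(Busy) = 0.4653, h(Overloaded) = 0.5094.
Starting from Overloaded, the probability is 0.5094.

0.5094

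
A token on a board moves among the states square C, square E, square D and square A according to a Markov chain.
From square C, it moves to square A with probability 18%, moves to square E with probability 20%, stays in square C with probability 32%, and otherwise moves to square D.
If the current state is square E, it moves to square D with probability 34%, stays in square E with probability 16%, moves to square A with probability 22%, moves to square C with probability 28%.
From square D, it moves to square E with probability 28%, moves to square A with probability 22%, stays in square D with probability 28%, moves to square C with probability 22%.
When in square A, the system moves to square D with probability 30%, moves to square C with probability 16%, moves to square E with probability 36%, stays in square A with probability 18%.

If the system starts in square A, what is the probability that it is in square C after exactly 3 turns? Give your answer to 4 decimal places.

Propagate the distribution vector 3 turns from square A.
After 0 turns: (0.0000, 0.0000, 0.0000, 1.0000)
After 1 turn: (0.1600, 0.3600, 0.3000, 0.1800)
After 2 turns: (0.2468, 0.2384, 0.3084, 0.2064)
After 3 turns: (0.2466, 0.2482, 0.3034, 0.2019)
P(in square C after 3 turns) = 0.2466

0.2466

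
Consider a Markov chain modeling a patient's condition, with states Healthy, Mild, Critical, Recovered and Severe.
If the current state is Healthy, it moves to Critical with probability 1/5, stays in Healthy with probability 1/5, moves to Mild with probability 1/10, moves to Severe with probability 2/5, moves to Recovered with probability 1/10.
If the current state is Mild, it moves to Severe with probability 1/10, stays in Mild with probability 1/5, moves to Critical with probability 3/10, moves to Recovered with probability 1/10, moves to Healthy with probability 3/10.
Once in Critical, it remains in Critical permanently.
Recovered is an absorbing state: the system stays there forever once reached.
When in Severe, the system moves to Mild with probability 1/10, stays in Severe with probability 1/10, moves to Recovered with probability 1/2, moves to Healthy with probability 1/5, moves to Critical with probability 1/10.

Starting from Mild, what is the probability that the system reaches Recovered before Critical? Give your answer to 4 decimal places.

Let h(s) be the probability of absorption at Recovered starting from transient state s. Then h(Recovered) = 1 and h(Critical) = 0. By first-step analysis:
h(Healthy) = 0.2·h(Healthy) + 0.1·h(Mild) + 0.2·0 + 0.1·1 + 0.4·h(Severe)
h(Mild) = 0.3·h(Healthy) + 0.2·h(Mild) + 0.3·0 + 0.1·1 + 0.1·h(Severe)
h(Severe) = 0.2·h(Healthy) + 0.1·h(Mild) + 0.1·0 + 0.5·1 + 0.1·h(Severe)
Solving: h(Healthy) = 0.5378, h(Mild) = 0.4168, h(Severe) = 0.7214.
Starting from Mild, the probability is 0.4168.

0.4168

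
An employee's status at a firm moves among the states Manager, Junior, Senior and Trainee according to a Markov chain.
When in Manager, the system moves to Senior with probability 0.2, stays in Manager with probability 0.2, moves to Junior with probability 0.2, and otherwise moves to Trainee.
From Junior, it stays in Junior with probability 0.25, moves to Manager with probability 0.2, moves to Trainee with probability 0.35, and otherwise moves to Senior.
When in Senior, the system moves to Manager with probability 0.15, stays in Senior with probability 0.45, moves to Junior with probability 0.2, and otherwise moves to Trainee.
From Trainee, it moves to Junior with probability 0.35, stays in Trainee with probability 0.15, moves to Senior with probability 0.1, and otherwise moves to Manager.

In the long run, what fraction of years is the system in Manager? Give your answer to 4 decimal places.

0.2431

Let the stationary distribution be π with π = πP and π_1 + π_2 + π_3 + π_4 = 1.
π_1 = 0.2·π_1 + 0.2·π_2 + 0.15·π_3 + 0.4·π_4
π_2 = 0.2·π_1 + 0.25·π_2 + 0.2·π_3 + 0.35·π_4
π_3 = 0.2·π_1 + 0.2·π_2 + 0.45·π_3 + 0.1·π_4
Solving with the normalization constraint gives π = (0.2431, 0.2536, 0.2303, 0.2730).
So the stationary probability of Manager is 0.2431.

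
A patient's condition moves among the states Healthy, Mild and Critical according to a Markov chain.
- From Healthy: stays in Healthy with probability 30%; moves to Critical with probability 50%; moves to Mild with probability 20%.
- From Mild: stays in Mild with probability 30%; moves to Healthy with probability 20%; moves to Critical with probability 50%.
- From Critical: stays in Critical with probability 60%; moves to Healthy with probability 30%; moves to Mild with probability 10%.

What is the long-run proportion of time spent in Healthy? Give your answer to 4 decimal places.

Let the stationary distribution be π with π = πP and π_1 + π_2 + π_3 = 1.
π_1 = 0.3·π_1 + 0.2·π_2 + 0.3·π_3
π_2 = 0.2·π_1 + 0.3·π_2 + 0.1·π_3
Solving with the normalization constraint gives π = (0.2840, 0.1605, 0.5556).
So the stationary probability of Healthy is 0.2840.

0.2840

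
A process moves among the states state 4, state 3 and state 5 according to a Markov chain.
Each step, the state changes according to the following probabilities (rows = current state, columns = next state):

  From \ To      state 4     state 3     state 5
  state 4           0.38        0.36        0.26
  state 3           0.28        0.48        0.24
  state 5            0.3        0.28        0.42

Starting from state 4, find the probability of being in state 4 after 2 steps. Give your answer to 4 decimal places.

Sum over the intermediate state after 1 step:
P = P(state 4→state 4)·P(state 4→state 4) + P(state 4→state 3)·P(state 3→state 4) + P(state 4→state 5)·P(state 5→state 4)
  = 0.38×0.38 + 0.36×0.28 + 0.26×0.3
  = 0.1444 + 0.1008 + 0.0780 = 0.3232

0.3232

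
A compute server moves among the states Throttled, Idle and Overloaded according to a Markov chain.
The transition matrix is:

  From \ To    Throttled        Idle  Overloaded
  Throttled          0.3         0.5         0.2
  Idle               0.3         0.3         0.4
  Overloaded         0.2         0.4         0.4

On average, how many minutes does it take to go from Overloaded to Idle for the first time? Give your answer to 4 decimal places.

Let t(s) be the expected number of minutes to first reach Idle from state s, with t(Idle) = 0. Conditioning on the first minute:
t(Throttled) = 1 + 0.3·t(Throttled) + 0.2·t(Overloaded)
t(Overloaded) = 1 + 0.2·t(Throttled) + 0.4·t(Overloaded)
Solving: t(Throttled) = 2.1053, t(Overloaded) = 2.3684.
Expected minutes from Overloaded to Idle: 2.3684.

2.3684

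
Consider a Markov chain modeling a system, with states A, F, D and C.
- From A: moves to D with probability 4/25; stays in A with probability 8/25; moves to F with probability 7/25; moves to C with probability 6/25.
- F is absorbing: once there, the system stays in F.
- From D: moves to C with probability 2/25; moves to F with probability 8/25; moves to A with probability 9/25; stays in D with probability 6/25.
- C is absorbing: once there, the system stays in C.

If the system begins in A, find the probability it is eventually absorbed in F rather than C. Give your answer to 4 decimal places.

0.5749

Let h(s) be the probability of absorption at F starting from transient state s. Then h(F) = 1 and h(C) = 0. By first-step analysis:
h(A) = 0.32·h(A) + 0.28·1 + 0.16·h(D) + 0.24·0
h(D) = 0.36·h(A) + 0.32·1 + 0.24·h(D) + 0.08·0
Solving: h(A) = 0.5749, h(D) = 0.6934.
Starting from A, the probability is 0.5749.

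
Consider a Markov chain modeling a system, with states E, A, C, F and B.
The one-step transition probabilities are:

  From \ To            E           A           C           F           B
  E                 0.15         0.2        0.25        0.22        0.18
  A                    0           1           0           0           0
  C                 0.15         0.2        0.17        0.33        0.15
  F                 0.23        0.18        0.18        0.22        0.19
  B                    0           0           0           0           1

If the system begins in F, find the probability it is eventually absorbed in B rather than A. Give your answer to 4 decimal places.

0.4898

Let h(s) be the probability of absorption at B starting from transient state s. Then h(B) = 1 and h(A) = 0. By first-step analysis:
h(E) = 0.15·h(E) + 0.2·0 + 0.25·h(C) + 0.22·h(F) + 0.18·1
h(C) = 0.15·h(E) + 0.2·0 + 0.17·h(C) + 0.33·h(F) + 0.15·1
h(F) = 0.23·h(E) + 0.18·0 + 0.18·h(C) + 0.22·h(F) + 0.19·1
Solving: h(E) = 0.4742, h(C) = 0.4612, h(F) = 0.4898.
Starting from F, the probability is 0.4898.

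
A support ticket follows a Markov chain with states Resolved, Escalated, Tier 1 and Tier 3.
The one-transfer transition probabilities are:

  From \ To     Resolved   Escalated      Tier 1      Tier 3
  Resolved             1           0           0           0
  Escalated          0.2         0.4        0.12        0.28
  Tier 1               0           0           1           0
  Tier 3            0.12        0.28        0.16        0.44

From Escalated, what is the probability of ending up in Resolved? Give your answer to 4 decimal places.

Let h(s) be the probability of absorption at Resolved starting from transient state s. Then h(Resolved) = 1 and h(Tier 1) = 0. By first-step analysis:
h(Escalated) = 0.2·1 + 0.4·h(Escalated) + 0.12·0 + 0.28·h(Tier 3)
h(Tier 3) = 0.12·1 + 0.28·h(Escalated) + 0.16·0 + 0.44·h(Tier 3)
Solving: h(Escalated) = 0.5652, h(Tier 3) = 0.4969.
Starting from Escalated, the probability is 0.5652.

0.5652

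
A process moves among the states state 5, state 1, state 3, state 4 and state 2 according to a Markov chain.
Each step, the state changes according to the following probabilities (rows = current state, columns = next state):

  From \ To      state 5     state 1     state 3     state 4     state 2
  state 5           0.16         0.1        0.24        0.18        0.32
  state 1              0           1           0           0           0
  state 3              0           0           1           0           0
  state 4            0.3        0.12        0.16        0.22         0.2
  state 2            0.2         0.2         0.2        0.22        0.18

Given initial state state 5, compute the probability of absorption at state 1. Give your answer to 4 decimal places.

0.3781

Let h(s) be the probability of absorption at state 1 starting from transient state s. Then h(state 1) = 1 and h(state 3) = 0. By first-step analysis:
h(state 5) = 0.16·h(state 5) + 0.1·1 + 0.24·0 + 0.18·h(state 4) + 0.32·h(state 2)
h(state 4) = 0.3·h(state 5) + 0.12·1 + 0.16·0 + 0.22·h(state 4) + 0.2·h(state 2)
h(state 2) = 0.2·h(state 5) + 0.2·1 + 0.2·0 + 0.22·h(state 4) + 0.18·h(state 2)
Solving: h(state 5) = 0.3781, h(state 4) = 0.4139, h(state 2) = 0.4472.
Starting from state 5, the probability is 0.3781.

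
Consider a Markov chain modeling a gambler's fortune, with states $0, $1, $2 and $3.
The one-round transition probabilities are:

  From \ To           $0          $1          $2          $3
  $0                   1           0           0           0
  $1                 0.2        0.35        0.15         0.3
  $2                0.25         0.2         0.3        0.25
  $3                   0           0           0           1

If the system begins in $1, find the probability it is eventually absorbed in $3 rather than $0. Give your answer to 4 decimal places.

0.5824

Let h(s) be the probability of absorption at $3 starting from transient state s. Then h($3) = 1 and h($0) = 0. By first-step analysis:
h($1) = 0.2·0 + 0.35·h($1) + 0.15·h($2) + 0.3·1
h($2) = 0.25·0 + 0.2·h($1) + 0.3·h($2) + 0.25·1
Solving: h($1) = 0.5824, h($2) = 0.5235.
Starting from $1, the probability is 0.5824.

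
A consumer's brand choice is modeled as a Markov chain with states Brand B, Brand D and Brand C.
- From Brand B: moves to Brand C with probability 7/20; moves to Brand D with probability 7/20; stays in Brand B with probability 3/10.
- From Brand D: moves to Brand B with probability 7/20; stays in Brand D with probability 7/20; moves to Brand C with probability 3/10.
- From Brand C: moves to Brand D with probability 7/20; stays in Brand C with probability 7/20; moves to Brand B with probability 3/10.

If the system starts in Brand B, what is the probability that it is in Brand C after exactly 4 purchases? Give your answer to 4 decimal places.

Propagate the distribution vector 4 purchases from Brand B.
After 0 purchases: (1.0000, 0.0000, 0.0000)
After 1 purchase: (0.3000, 0.3500, 0.3500)
After 2 purchases: (0.3175, 0.3500, 0.3325)
After 3 purchases: (0.3175, 0.3500, 0.3325)
After 4 purchases: (0.3175, 0.3500, 0.3325)
P(in Brand C after 4 purchases) = 0.3325

0.3325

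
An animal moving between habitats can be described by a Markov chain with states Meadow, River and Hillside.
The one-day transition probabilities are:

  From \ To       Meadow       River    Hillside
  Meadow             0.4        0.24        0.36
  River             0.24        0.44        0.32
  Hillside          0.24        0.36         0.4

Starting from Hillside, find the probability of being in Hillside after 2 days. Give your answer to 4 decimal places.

Sum over the intermediate state after 1 day:
P = P(Hillside→Meadow)·P(Meadow→Hillside) + P(Hillside→River)·P(River→Hillside) + P(Hillside→Hillside)·P(Hillside→Hillside)
  = 0.24×0.36 + 0.36×0.32 + 0.4×0.4
  = 0.0864 + 0.1152 + 0.1600 = 0.3616

0.3616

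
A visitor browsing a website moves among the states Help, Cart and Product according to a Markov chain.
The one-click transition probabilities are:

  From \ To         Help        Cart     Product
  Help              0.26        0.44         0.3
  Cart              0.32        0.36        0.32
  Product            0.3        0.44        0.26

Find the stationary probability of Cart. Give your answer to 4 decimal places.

0.4074

Let the stationary distribution be π with π = πP and π_1 + π_2 + π_3 = 1.
π_1 = 0.26·π_1 + 0.32·π_2 + 0.3·π_3
π_2 = 0.44·π_1 + 0.36·π_2 + 0.44·π_3
Solving with the normalization constraint gives π = (0.2963, 0.4074, 0.2963).
So the stationary probability of Cart is 0.4074.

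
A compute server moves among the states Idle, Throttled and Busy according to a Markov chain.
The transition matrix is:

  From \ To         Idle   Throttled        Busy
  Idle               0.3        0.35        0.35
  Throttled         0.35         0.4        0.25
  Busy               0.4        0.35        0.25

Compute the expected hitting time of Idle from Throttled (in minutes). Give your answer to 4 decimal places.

2.7586

Let t(s) be the expected number of minutes to first reach Idle from state s, with t(Idle) = 0. Conditioning on the first minute:
t(Throttled) = 1 + 0.4·t(Throttled) + 0.25·t(Busy)
t(Busy) = 1 + 0.35·t(Throttled) + 0.25·t(Busy)
Solving: t(Throttled) = 2.7586, t(Busy) = 2.6207.
Expected minutes from Throttled to Idle: 2.7586.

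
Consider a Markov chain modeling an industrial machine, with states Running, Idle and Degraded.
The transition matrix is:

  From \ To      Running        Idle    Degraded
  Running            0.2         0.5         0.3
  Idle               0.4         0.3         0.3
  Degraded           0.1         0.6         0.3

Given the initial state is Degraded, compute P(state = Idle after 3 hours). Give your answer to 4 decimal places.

0.4480

Propagate the distribution vector 3 hours from Degraded.
After 0 hours: (0.0000, 0.0000, 1.0000)
After 1 hour: (0.1000, 0.6000, 0.3000)
After 2 hours: (0.2900, 0.4100, 0.3000)
After 3 hours: (0.2520, 0.4480, 0.3000)
P(in Idle after 3 hours) = 0.4480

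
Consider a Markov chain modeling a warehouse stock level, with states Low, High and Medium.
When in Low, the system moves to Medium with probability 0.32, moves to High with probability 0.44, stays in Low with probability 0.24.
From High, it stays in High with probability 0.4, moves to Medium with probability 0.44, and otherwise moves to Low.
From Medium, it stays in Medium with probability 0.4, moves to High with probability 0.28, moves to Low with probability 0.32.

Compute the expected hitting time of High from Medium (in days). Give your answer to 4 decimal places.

3.0543

Let t(s) be the expected number of days to first reach High from state s, with t(High) = 0. Conditioning on the first day:
t(Low) = 1 + 0.24·t(Low) + 0.32·t(Medium)
t(Medium) = 1 + 0.32·t(Low) + 0.4·t(Medium)
Solving: t(Low) = 2.6018, t(Medium) = 3.0543.
Expected days from Medium to High: 3.0543.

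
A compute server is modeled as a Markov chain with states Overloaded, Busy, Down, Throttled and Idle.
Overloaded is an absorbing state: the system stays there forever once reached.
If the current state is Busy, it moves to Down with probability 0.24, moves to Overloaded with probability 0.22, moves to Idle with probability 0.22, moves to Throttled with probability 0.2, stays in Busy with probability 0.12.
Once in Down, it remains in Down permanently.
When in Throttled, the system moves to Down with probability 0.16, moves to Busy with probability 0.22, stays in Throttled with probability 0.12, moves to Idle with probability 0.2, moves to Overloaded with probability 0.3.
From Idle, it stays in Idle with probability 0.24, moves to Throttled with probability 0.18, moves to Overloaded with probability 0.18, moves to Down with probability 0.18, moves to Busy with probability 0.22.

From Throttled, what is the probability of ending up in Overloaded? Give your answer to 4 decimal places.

Let h(s) be the probability of absorption at Overloaded starting from transient state s. Then h(Overloaded) = 1 and h(Down) = 0. By first-step analysis:
h(Busy) = 0.22·1 + 0.12·h(Busy) + 0.24·0 + 0.2·h(Throttled) + 0.22·h(Idle)
h(Throttled) = 0.3·1 + 0.22·h(Busy) + 0.16·0 + 0.12·h(Throttled) + 0.2·h(Idle)
h(Idle) = 0.18·1 + 0.22·h(Busy) + 0.18·0 + 0.18·h(Throttled) + 0.24·h(Idle)
Solving: h(Busy) = 0.5153, h(Throttled) = 0.5892, h(Idle) = 0.5255.
Starting from Throttled, the probability is 0.5892.

0.5892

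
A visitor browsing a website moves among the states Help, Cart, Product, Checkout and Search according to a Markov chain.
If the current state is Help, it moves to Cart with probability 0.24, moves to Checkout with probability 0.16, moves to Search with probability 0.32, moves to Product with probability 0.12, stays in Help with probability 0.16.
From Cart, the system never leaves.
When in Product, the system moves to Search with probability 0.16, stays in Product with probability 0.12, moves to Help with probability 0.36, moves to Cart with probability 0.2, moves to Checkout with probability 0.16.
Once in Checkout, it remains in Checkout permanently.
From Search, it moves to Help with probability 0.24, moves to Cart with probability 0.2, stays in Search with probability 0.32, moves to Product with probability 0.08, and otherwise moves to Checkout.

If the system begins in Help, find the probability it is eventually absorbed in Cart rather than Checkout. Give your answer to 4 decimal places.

Let h(s) be the probability of absorption at Cart starting from transient state s. Then h(Cart) = 1 and h(Checkout) = 0. By first-step analysis:
h(Help) = 0.16·h(Help) + 0.24·1 + 0.12·h(Product) + 0.16·0 + 0.32·h(Search)
h(Product) = 0.36·h(Help) + 0.2·1 + 0.12·h(Product) + 0.16·0 + 0.16·h(Search)
h(Search) = 0.24·h(Help) + 0.2·1 + 0.08·h(Product) + 0.16·0 + 0.32·h(Search)
Solving: h(Help) = 0.5829, h(Product) = 0.5688, h(Search) = 0.5668.
Starting from Help, the probability is 0.5829.

0.5829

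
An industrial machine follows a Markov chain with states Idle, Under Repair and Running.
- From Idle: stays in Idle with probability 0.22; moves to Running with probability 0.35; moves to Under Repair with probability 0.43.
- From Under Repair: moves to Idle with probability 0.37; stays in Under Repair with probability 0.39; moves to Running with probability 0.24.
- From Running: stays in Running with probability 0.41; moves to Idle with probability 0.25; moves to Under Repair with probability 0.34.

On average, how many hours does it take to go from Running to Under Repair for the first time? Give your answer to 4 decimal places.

Let t(s) be the expected number of hours to first reach Under Repair from state s, with t(Under Repair) = 0. Conditioning on the first hour:
t(Idle) = 1 + 0.22·t(Idle) + 0.35·t(Running)
t(Running) = 1 + 0.25·t(Idle) + 0.41·t(Running)
Solving: t(Idle) = 2.5221, t(Running) = 2.7636.
Expected hours from Running to Under Repair: 2.7636.

2.7636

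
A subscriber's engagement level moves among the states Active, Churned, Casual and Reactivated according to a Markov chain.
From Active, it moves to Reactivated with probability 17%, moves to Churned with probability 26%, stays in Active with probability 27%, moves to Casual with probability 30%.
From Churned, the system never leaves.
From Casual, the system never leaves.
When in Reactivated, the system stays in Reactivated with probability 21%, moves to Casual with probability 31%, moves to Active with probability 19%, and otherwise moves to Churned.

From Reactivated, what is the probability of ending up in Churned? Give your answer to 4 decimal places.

0.4796

Let h(s) be the probability of absorption at Churned starting from transient state s. Then h(Churned) = 1 and h(Casual) = 0. By first-step analysis:
h(Active) = 0.27·h(Active) + 0.26·1 + 0.3·0 + 0.17·h(Reactivated)
h(Reactivated) = 0.19·h(Active) + 0.29·1 + 0.31·0 + 0.21·h(Reactivated)
Solving: h(Active) = 0.4679, h(Reactivated) = 0.4796.
Starting from Reactivated, the probability is 0.4796.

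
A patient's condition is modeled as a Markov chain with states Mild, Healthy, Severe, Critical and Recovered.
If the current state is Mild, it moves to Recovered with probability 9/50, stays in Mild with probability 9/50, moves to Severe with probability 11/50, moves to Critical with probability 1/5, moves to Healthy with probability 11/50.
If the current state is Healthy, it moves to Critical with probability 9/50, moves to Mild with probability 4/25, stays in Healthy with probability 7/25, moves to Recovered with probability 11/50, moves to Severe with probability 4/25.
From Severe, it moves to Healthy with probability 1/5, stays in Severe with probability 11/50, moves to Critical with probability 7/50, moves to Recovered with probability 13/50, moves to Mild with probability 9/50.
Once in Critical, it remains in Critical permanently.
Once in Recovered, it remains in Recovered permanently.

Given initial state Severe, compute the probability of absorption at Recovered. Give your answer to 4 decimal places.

0.5980

Let h(s) be the probability of absorption at Recovered starting from transient state s. Then h(Recovered) = 1 and h(Critical) = 0. By first-step analysis:
h(Mild) = 0.18·h(Mild) + 0.22·h(Healthy) + 0.22·h(Severe) + 0.2·0 + 0.18·1
h(Healthy) = 0.16·h(Mild) + 0.28·h(Healthy) + 0.16·h(Severe) + 0.18·0 + 0.22·1
h(Severe) = 0.18·h(Mild) + 0.2·h(Healthy) + 0.22·h(Severe) + 0.14·0 + 0.26·1
Solving: h(Mild) = 0.5291, h(Healthy) = 0.5560, h(Severe) = 0.5980.
Starting from Severe, the probability is 0.5980.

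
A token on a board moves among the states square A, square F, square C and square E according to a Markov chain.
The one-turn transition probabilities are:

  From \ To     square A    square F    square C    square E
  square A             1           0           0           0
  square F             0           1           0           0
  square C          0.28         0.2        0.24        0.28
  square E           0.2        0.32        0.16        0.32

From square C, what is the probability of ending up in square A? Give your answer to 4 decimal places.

Let h(s) be the probability of absorption at square A starting from transient state s. Then h(square A) = 1 and h(square F) = 0. By first-step analysis:
h(square C) = 0.28·1 + 0.2·0 + 0.24·h(square C) + 0.28·h(square E)
h(square E) = 0.2·1 + 0.32·0 + 0.16·h(square C) + 0.32·h(square E)
Solving: h(square C) = 0.5220, h(square E) = 0.4169.
Starting from square C, the probability is 0.5220.

0.5220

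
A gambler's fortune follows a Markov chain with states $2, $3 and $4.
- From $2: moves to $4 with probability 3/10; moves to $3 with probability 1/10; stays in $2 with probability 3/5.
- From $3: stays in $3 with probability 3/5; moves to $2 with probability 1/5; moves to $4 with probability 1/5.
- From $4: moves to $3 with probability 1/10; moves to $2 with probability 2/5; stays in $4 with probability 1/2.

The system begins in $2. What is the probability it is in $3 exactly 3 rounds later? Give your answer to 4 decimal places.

0.1750

Propagate the distribution vector 3 rounds from $2.
After 0 rounds: (1.0000, 0.0000, 0.0000)
After 1 round: (0.6000, 0.1000, 0.3000)
After 2 rounds: (0.5000, 0.1500, 0.3500)
After 3 rounds: (0.4700, 0.1750, 0.3550)
P(in $3 after 3 rounds) = 0.1750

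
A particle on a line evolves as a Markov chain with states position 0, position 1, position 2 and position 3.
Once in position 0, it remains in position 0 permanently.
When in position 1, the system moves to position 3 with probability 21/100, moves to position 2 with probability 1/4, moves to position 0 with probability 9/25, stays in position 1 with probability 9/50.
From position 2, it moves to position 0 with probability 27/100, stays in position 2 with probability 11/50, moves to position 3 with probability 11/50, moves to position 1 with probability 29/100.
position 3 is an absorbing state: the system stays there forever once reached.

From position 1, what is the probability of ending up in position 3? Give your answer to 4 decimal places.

0.3858

Let h(s) be the probability of absorption at position 3 starting from transient state s. Then h(position 3) = 1 and h(position 0) = 0. By first-step analysis:
h(position 1) = 0.36·0 + 0.18·h(position 1) + 0.25·h(position 2) + 0.21·1
h(position 2) = 0.27·0 + 0.29·h(position 1) + 0.22·h(position 2) + 0.22·1
Solving: h(position 1) = 0.3858, h(position 2) = 0.4255.
Starting from position 1, the probability is 0.3858.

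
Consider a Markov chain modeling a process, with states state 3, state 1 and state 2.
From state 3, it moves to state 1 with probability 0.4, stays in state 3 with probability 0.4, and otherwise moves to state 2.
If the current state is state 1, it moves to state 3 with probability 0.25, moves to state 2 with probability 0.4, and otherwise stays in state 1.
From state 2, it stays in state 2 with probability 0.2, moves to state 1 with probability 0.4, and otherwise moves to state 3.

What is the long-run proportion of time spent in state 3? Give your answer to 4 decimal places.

Let the stationary distribution be π with π = πP and π_1 + π_2 + π_3 = 1.
π_1 = 0.4·π_1 + 0.25·π_2 + 0.4·π_3
π_2 = 0.4·π_1 + 0.35·π_2 + 0.4·π_3
Solving with the normalization constraint gives π = (0.3429, 0.3810, 0.2762).
So the stationary probability of state 3 is 0.3429.

0.3429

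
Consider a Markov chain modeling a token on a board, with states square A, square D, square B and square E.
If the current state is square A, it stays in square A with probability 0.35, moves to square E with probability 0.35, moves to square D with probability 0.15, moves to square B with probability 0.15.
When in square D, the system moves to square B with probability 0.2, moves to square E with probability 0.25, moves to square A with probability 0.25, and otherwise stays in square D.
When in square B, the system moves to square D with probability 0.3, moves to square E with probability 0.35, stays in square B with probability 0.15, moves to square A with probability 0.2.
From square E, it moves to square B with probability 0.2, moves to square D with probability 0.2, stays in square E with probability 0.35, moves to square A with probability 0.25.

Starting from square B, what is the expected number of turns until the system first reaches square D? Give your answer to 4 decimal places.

4.4127

Let t(s) be the expected number of turns to first reach square D from state s, with t(square D) = 0. Conditioning on the first turn:
t(square A) = 1 + 0.35·t(square A) + 0.15·t(square B) + 0.35·t(square E)
t(square B) = 1 + 0.2·t(square A) + 0.15·t(square B) + 0.35·t(square E)
t(square E) = 1 + 0.25·t(square A) + 0.2·t(square B) + 0.35·t(square E)
Solving: t(square A) = 5.1914, t(square B) = 4.4127, t(square E) = 4.8929.
Expected turns from square B to square D: 4.4127.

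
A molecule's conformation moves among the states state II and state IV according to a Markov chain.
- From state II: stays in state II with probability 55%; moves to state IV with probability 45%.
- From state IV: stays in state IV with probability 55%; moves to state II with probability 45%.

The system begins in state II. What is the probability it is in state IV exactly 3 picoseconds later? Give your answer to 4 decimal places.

0.4995

Propagate the distribution vector 3 picoseconds from state II.
After 0 picoseconds: (1.0000, 0.0000)
After 1 picosecond: (0.5500, 0.4500)
After 2 picoseconds: (0.5050, 0.4950)
After 3 picoseconds: (0.5005, 0.4995)
P(in state IV after 3 picoseconds) = 0.4995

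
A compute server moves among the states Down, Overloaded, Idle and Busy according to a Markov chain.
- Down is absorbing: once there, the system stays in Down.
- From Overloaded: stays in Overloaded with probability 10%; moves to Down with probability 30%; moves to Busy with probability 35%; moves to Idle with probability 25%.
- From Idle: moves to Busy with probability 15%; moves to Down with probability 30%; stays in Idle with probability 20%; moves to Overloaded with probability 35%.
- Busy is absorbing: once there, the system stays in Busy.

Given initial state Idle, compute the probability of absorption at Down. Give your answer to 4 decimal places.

Let h(s) be the probability of absorption at Down starting from transient state s. Then h(Down) = 1 and h(Busy) = 0. By first-step analysis:
h(Overloaded) = 0.3·1 + 0.1·h(Overloaded) + 0.25·h(Idle) + 0.35·0
h(Idle) = 0.3·1 + 0.35·h(Overloaded) + 0.2·h(Idle) + 0.15·0
Solving: h(Overloaded) = 0.4980, h(Idle) = 0.5929.
Starting from Idle, the probability is 0.5929.

0.5929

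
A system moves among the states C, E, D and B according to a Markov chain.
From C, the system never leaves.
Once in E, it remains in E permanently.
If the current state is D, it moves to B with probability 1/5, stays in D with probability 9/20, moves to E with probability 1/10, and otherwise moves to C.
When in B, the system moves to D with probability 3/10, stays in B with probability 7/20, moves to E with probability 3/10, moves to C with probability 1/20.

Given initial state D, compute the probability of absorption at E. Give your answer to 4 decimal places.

0.4202

Let h(s) be the probability of absorption at E starting from transient state s. Then h(E) = 1 and h(C) = 0. By first-step analysis:
h(D) = 0.25·0 + 0.1·1 + 0.45·h(D) + 0.2·h(B)
h(B) = 0.05·0 + 0.3·1 + 0.3·h(D) + 0.35·h(B)
Solving: h(D) = 0.4202, h(B) = 0.6555.
Starting from D, the probability is 0.4202.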